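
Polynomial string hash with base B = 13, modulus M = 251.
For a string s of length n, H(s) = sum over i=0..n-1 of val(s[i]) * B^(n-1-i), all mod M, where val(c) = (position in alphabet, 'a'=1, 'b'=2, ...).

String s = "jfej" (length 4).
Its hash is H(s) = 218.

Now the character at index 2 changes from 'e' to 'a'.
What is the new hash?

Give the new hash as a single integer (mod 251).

val('e') = 5, val('a') = 1
Position k = 2, exponent = n-1-k = 1
B^1 mod M = 13^1 mod 251 = 13
Delta = (1 - 5) * 13 mod 251 = 199
New hash = (218 + 199) mod 251 = 166

Answer: 166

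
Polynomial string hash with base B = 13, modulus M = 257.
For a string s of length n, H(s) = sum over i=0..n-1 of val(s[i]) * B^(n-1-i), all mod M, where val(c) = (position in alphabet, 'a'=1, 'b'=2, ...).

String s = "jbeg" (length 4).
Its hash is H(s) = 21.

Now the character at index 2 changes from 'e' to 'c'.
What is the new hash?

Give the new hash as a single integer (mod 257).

Answer: 252

Derivation:
val('e') = 5, val('c') = 3
Position k = 2, exponent = n-1-k = 1
B^1 mod M = 13^1 mod 257 = 13
Delta = (3 - 5) * 13 mod 257 = 231
New hash = (21 + 231) mod 257 = 252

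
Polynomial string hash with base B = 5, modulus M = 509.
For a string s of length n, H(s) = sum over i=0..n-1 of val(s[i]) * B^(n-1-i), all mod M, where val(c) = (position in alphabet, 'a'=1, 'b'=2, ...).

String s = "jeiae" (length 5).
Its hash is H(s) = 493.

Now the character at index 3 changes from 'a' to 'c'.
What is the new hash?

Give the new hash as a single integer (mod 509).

val('a') = 1, val('c') = 3
Position k = 3, exponent = n-1-k = 1
B^1 mod M = 5^1 mod 509 = 5
Delta = (3 - 1) * 5 mod 509 = 10
New hash = (493 + 10) mod 509 = 503

Answer: 503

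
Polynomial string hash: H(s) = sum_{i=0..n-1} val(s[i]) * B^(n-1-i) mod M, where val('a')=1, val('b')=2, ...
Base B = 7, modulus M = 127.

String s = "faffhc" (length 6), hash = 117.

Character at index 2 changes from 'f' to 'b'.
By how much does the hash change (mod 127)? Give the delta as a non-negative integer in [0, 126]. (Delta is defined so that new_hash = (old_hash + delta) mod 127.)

Answer: 25

Derivation:
Delta formula: (val(new) - val(old)) * B^(n-1-k) mod M
  val('b') - val('f') = 2 - 6 = -4
  B^(n-1-k) = 7^3 mod 127 = 89
  Delta = -4 * 89 mod 127 = 25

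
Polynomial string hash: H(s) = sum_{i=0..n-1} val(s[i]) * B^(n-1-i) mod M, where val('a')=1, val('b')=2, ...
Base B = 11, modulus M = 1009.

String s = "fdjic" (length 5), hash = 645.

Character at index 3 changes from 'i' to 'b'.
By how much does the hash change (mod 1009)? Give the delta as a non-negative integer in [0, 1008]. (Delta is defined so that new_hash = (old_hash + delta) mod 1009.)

Delta formula: (val(new) - val(old)) * B^(n-1-k) mod M
  val('b') - val('i') = 2 - 9 = -7
  B^(n-1-k) = 11^1 mod 1009 = 11
  Delta = -7 * 11 mod 1009 = 932

Answer: 932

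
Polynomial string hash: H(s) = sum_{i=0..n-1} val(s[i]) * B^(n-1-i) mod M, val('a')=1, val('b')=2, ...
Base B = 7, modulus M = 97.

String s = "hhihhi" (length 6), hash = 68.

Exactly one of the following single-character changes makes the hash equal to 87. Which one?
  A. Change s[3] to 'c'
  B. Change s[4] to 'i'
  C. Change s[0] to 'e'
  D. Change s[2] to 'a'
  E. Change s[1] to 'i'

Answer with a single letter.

Answer: C

Derivation:
Option A: s[3]='h'->'c', delta=(3-8)*7^2 mod 97 = 46, hash=68+46 mod 97 = 17
Option B: s[4]='h'->'i', delta=(9-8)*7^1 mod 97 = 7, hash=68+7 mod 97 = 75
Option C: s[0]='h'->'e', delta=(5-8)*7^5 mod 97 = 19, hash=68+19 mod 97 = 87 <-- target
Option D: s[2]='i'->'a', delta=(1-9)*7^3 mod 97 = 69, hash=68+69 mod 97 = 40
Option E: s[1]='h'->'i', delta=(9-8)*7^4 mod 97 = 73, hash=68+73 mod 97 = 44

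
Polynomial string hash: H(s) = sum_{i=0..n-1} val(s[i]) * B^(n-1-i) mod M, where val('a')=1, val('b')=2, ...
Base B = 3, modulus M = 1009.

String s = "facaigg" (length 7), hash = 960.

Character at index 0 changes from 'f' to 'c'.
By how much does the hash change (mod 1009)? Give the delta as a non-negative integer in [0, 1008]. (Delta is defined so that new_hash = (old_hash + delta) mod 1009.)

Answer: 840

Derivation:
Delta formula: (val(new) - val(old)) * B^(n-1-k) mod M
  val('c') - val('f') = 3 - 6 = -3
  B^(n-1-k) = 3^6 mod 1009 = 729
  Delta = -3 * 729 mod 1009 = 840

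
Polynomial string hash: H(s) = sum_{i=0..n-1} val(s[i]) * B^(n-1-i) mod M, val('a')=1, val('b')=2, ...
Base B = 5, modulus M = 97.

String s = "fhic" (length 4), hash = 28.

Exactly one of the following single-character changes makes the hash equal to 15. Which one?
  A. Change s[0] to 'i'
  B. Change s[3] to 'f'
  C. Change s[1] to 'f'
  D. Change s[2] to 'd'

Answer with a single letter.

Answer: A

Derivation:
Option A: s[0]='f'->'i', delta=(9-6)*5^3 mod 97 = 84, hash=28+84 mod 97 = 15 <-- target
Option B: s[3]='c'->'f', delta=(6-3)*5^0 mod 97 = 3, hash=28+3 mod 97 = 31
Option C: s[1]='h'->'f', delta=(6-8)*5^2 mod 97 = 47, hash=28+47 mod 97 = 75
Option D: s[2]='i'->'d', delta=(4-9)*5^1 mod 97 = 72, hash=28+72 mod 97 = 3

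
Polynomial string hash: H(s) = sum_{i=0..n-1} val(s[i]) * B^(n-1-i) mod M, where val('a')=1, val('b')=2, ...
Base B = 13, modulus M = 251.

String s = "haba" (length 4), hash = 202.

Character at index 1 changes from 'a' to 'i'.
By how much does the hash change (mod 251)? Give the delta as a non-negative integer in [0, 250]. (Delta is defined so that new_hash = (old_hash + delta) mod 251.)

Delta formula: (val(new) - val(old)) * B^(n-1-k) mod M
  val('i') - val('a') = 9 - 1 = 8
  B^(n-1-k) = 13^2 mod 251 = 169
  Delta = 8 * 169 mod 251 = 97

Answer: 97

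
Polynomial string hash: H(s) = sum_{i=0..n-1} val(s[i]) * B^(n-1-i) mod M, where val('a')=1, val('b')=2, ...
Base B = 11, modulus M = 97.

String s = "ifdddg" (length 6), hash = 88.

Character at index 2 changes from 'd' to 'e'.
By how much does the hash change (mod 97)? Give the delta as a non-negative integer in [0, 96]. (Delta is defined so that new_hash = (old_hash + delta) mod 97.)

Delta formula: (val(new) - val(old)) * B^(n-1-k) mod M
  val('e') - val('d') = 5 - 4 = 1
  B^(n-1-k) = 11^3 mod 97 = 70
  Delta = 1 * 70 mod 97 = 70

Answer: 70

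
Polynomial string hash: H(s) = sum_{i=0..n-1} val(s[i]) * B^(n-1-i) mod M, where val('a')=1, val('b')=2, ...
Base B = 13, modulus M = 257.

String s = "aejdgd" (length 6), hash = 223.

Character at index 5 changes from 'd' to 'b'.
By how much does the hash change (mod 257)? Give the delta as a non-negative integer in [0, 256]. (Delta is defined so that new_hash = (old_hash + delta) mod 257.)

Answer: 255

Derivation:
Delta formula: (val(new) - val(old)) * B^(n-1-k) mod M
  val('b') - val('d') = 2 - 4 = -2
  B^(n-1-k) = 13^0 mod 257 = 1
  Delta = -2 * 1 mod 257 = 255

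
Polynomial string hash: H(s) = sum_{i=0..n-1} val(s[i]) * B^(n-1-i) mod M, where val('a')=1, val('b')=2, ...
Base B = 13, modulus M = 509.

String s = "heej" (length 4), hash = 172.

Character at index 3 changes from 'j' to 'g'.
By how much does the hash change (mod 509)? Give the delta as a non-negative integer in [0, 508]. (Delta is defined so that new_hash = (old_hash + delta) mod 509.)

Delta formula: (val(new) - val(old)) * B^(n-1-k) mod M
  val('g') - val('j') = 7 - 10 = -3
  B^(n-1-k) = 13^0 mod 509 = 1
  Delta = -3 * 1 mod 509 = 506

Answer: 506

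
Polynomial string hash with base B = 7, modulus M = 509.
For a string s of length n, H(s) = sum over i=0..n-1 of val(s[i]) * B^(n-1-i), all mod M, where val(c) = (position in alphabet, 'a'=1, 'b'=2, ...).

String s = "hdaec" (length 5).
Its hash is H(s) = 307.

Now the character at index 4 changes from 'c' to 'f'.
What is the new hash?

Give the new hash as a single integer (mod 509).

val('c') = 3, val('f') = 6
Position k = 4, exponent = n-1-k = 0
B^0 mod M = 7^0 mod 509 = 1
Delta = (6 - 3) * 1 mod 509 = 3
New hash = (307 + 3) mod 509 = 310

Answer: 310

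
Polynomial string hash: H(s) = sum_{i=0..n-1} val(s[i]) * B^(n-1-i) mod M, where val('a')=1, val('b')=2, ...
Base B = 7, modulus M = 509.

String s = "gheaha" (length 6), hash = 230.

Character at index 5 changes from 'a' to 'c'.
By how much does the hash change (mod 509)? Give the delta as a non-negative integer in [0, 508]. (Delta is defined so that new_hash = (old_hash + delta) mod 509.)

Delta formula: (val(new) - val(old)) * B^(n-1-k) mod M
  val('c') - val('a') = 3 - 1 = 2
  B^(n-1-k) = 7^0 mod 509 = 1
  Delta = 2 * 1 mod 509 = 2

Answer: 2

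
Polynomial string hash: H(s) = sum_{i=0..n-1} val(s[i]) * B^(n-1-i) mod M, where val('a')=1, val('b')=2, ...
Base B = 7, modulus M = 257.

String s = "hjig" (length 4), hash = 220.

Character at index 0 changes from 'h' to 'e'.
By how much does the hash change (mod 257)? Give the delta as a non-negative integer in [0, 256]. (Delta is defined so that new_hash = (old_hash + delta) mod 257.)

Answer: 256

Derivation:
Delta formula: (val(new) - val(old)) * B^(n-1-k) mod M
  val('e') - val('h') = 5 - 8 = -3
  B^(n-1-k) = 7^3 mod 257 = 86
  Delta = -3 * 86 mod 257 = 256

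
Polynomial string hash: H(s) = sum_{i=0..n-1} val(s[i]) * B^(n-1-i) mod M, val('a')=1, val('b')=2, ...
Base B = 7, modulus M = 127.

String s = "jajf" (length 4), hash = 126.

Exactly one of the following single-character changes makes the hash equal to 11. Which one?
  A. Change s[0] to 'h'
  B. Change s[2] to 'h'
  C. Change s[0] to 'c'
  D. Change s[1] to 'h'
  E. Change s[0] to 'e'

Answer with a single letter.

Option A: s[0]='j'->'h', delta=(8-10)*7^3 mod 127 = 76, hash=126+76 mod 127 = 75
Option B: s[2]='j'->'h', delta=(8-10)*7^1 mod 127 = 113, hash=126+113 mod 127 = 112
Option C: s[0]='j'->'c', delta=(3-10)*7^3 mod 127 = 12, hash=126+12 mod 127 = 11 <-- target
Option D: s[1]='a'->'h', delta=(8-1)*7^2 mod 127 = 89, hash=126+89 mod 127 = 88
Option E: s[0]='j'->'e', delta=(5-10)*7^3 mod 127 = 63, hash=126+63 mod 127 = 62

Answer: C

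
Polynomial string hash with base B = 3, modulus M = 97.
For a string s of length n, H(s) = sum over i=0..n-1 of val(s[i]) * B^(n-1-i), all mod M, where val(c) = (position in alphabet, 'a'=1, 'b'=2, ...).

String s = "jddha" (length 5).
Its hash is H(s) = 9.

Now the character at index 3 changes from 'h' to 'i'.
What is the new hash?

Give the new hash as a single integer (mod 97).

val('h') = 8, val('i') = 9
Position k = 3, exponent = n-1-k = 1
B^1 mod M = 3^1 mod 97 = 3
Delta = (9 - 8) * 3 mod 97 = 3
New hash = (9 + 3) mod 97 = 12

Answer: 12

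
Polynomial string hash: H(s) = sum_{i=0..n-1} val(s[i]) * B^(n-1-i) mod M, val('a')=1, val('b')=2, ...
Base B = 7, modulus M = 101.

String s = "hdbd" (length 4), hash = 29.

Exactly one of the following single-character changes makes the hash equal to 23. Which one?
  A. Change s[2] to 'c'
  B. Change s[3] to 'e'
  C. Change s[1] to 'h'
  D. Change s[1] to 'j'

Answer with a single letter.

Option A: s[2]='b'->'c', delta=(3-2)*7^1 mod 101 = 7, hash=29+7 mod 101 = 36
Option B: s[3]='d'->'e', delta=(5-4)*7^0 mod 101 = 1, hash=29+1 mod 101 = 30
Option C: s[1]='d'->'h', delta=(8-4)*7^2 mod 101 = 95, hash=29+95 mod 101 = 23 <-- target
Option D: s[1]='d'->'j', delta=(10-4)*7^2 mod 101 = 92, hash=29+92 mod 101 = 20

Answer: C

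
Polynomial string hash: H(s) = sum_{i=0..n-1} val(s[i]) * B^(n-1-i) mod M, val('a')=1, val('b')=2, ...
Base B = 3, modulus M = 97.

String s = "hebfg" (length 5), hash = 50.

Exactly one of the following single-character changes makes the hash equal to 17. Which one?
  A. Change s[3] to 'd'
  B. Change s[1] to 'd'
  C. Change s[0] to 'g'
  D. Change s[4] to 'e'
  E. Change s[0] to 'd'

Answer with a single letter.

Option A: s[3]='f'->'d', delta=(4-6)*3^1 mod 97 = 91, hash=50+91 mod 97 = 44
Option B: s[1]='e'->'d', delta=(4-5)*3^3 mod 97 = 70, hash=50+70 mod 97 = 23
Option C: s[0]='h'->'g', delta=(7-8)*3^4 mod 97 = 16, hash=50+16 mod 97 = 66
Option D: s[4]='g'->'e', delta=(5-7)*3^0 mod 97 = 95, hash=50+95 mod 97 = 48
Option E: s[0]='h'->'d', delta=(4-8)*3^4 mod 97 = 64, hash=50+64 mod 97 = 17 <-- target

Answer: E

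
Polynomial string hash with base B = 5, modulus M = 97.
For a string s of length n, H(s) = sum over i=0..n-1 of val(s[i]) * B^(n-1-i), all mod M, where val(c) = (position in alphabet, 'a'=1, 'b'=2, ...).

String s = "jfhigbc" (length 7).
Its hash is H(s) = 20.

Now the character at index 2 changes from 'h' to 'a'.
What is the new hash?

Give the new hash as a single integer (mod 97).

Answer: 10

Derivation:
val('h') = 8, val('a') = 1
Position k = 2, exponent = n-1-k = 4
B^4 mod M = 5^4 mod 97 = 43
Delta = (1 - 8) * 43 mod 97 = 87
New hash = (20 + 87) mod 97 = 10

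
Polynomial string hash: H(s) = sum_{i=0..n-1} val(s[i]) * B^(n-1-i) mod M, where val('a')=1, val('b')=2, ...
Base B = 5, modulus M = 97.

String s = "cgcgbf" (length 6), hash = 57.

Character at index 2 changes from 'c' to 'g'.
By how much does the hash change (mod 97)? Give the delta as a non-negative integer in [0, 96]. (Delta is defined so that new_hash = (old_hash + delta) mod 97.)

Delta formula: (val(new) - val(old)) * B^(n-1-k) mod M
  val('g') - val('c') = 7 - 3 = 4
  B^(n-1-k) = 5^3 mod 97 = 28
  Delta = 4 * 28 mod 97 = 15

Answer: 15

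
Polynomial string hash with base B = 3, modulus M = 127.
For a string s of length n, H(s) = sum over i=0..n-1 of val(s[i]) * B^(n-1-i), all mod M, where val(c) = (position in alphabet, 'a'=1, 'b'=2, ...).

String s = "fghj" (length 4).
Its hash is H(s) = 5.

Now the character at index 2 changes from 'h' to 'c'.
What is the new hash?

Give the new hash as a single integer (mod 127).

Answer: 117

Derivation:
val('h') = 8, val('c') = 3
Position k = 2, exponent = n-1-k = 1
B^1 mod M = 3^1 mod 127 = 3
Delta = (3 - 8) * 3 mod 127 = 112
New hash = (5 + 112) mod 127 = 117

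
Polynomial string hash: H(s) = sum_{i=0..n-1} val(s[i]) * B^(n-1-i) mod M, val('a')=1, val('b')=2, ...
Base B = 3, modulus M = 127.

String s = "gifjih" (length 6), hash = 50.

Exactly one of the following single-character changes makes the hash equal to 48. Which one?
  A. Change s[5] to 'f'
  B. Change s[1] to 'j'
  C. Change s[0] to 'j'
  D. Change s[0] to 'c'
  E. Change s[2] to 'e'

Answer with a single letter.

Answer: A

Derivation:
Option A: s[5]='h'->'f', delta=(6-8)*3^0 mod 127 = 125, hash=50+125 mod 127 = 48 <-- target
Option B: s[1]='i'->'j', delta=(10-9)*3^4 mod 127 = 81, hash=50+81 mod 127 = 4
Option C: s[0]='g'->'j', delta=(10-7)*3^5 mod 127 = 94, hash=50+94 mod 127 = 17
Option D: s[0]='g'->'c', delta=(3-7)*3^5 mod 127 = 44, hash=50+44 mod 127 = 94
Option E: s[2]='f'->'e', delta=(5-6)*3^3 mod 127 = 100, hash=50+100 mod 127 = 23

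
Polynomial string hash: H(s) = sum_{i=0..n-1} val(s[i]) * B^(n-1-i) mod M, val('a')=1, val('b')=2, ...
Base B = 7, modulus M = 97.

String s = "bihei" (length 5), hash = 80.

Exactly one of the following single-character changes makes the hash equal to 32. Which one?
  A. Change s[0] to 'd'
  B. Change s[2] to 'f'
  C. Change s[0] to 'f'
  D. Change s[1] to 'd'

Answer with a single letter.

Option A: s[0]='b'->'d', delta=(4-2)*7^4 mod 97 = 49, hash=80+49 mod 97 = 32 <-- target
Option B: s[2]='h'->'f', delta=(6-8)*7^2 mod 97 = 96, hash=80+96 mod 97 = 79
Option C: s[0]='b'->'f', delta=(6-2)*7^4 mod 97 = 1, hash=80+1 mod 97 = 81
Option D: s[1]='i'->'d', delta=(4-9)*7^3 mod 97 = 31, hash=80+31 mod 97 = 14

Answer: A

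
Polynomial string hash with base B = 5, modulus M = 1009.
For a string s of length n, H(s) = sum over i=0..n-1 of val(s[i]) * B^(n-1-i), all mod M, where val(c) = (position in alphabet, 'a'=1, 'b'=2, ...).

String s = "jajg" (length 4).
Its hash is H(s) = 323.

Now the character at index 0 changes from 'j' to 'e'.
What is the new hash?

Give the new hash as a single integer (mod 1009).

val('j') = 10, val('e') = 5
Position k = 0, exponent = n-1-k = 3
B^3 mod M = 5^3 mod 1009 = 125
Delta = (5 - 10) * 125 mod 1009 = 384
New hash = (323 + 384) mod 1009 = 707

Answer: 707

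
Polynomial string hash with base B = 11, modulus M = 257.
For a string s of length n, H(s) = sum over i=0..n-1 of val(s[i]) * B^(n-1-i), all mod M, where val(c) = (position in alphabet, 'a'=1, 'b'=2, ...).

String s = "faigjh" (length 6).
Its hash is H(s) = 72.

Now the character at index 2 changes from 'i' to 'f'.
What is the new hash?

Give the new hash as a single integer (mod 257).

val('i') = 9, val('f') = 6
Position k = 2, exponent = n-1-k = 3
B^3 mod M = 11^3 mod 257 = 46
Delta = (6 - 9) * 46 mod 257 = 119
New hash = (72 + 119) mod 257 = 191

Answer: 191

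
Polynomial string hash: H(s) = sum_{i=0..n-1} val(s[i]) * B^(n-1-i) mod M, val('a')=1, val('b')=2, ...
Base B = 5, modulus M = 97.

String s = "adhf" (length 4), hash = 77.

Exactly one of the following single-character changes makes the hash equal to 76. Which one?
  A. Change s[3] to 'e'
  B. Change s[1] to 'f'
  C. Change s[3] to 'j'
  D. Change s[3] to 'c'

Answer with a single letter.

Option A: s[3]='f'->'e', delta=(5-6)*5^0 mod 97 = 96, hash=77+96 mod 97 = 76 <-- target
Option B: s[1]='d'->'f', delta=(6-4)*5^2 mod 97 = 50, hash=77+50 mod 97 = 30
Option C: s[3]='f'->'j', delta=(10-6)*5^0 mod 97 = 4, hash=77+4 mod 97 = 81
Option D: s[3]='f'->'c', delta=(3-6)*5^0 mod 97 = 94, hash=77+94 mod 97 = 74

Answer: A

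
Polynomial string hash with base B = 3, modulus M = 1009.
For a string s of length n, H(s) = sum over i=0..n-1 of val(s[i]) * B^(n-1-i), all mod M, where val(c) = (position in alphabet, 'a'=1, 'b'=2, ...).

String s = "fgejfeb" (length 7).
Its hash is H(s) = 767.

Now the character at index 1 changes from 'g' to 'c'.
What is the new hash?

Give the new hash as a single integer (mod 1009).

val('g') = 7, val('c') = 3
Position k = 1, exponent = n-1-k = 5
B^5 mod M = 3^5 mod 1009 = 243
Delta = (3 - 7) * 243 mod 1009 = 37
New hash = (767 + 37) mod 1009 = 804

Answer: 804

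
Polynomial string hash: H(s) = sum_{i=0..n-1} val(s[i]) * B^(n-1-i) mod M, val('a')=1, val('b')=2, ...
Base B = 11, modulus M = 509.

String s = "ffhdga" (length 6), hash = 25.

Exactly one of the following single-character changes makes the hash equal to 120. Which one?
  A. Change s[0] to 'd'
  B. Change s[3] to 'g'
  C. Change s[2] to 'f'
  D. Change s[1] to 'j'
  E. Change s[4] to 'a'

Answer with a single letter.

Answer: A

Derivation:
Option A: s[0]='f'->'d', delta=(4-6)*11^5 mod 509 = 95, hash=25+95 mod 509 = 120 <-- target
Option B: s[3]='d'->'g', delta=(7-4)*11^2 mod 509 = 363, hash=25+363 mod 509 = 388
Option C: s[2]='h'->'f', delta=(6-8)*11^3 mod 509 = 392, hash=25+392 mod 509 = 417
Option D: s[1]='f'->'j', delta=(10-6)*11^4 mod 509 = 29, hash=25+29 mod 509 = 54
Option E: s[4]='g'->'a', delta=(1-7)*11^1 mod 509 = 443, hash=25+443 mod 509 = 468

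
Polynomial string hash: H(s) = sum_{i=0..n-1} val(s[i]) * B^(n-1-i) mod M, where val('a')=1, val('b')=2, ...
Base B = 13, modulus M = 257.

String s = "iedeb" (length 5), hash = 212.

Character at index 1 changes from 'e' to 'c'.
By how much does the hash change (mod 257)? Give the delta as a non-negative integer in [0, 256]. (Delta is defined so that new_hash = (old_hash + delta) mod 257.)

Answer: 232

Derivation:
Delta formula: (val(new) - val(old)) * B^(n-1-k) mod M
  val('c') - val('e') = 3 - 5 = -2
  B^(n-1-k) = 13^3 mod 257 = 141
  Delta = -2 * 141 mod 257 = 232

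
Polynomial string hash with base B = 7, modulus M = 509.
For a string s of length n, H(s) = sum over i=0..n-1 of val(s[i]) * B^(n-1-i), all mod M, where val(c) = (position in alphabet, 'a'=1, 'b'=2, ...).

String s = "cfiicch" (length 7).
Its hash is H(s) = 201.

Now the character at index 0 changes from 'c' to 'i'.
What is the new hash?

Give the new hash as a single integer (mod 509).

Answer: 112

Derivation:
val('c') = 3, val('i') = 9
Position k = 0, exponent = n-1-k = 6
B^6 mod M = 7^6 mod 509 = 70
Delta = (9 - 3) * 70 mod 509 = 420
New hash = (201 + 420) mod 509 = 112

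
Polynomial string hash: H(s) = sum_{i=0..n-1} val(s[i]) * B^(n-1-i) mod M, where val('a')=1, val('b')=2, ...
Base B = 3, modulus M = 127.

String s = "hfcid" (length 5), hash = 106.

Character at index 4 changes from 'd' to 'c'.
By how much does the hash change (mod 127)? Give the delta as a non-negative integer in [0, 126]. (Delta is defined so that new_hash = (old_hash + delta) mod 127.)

Delta formula: (val(new) - val(old)) * B^(n-1-k) mod M
  val('c') - val('d') = 3 - 4 = -1
  B^(n-1-k) = 3^0 mod 127 = 1
  Delta = -1 * 1 mod 127 = 126

Answer: 126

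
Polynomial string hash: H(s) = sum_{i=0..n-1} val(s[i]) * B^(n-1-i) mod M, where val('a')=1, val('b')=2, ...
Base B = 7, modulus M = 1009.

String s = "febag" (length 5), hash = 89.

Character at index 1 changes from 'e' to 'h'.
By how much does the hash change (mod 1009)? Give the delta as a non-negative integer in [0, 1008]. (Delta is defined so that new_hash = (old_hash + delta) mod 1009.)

Answer: 20

Derivation:
Delta formula: (val(new) - val(old)) * B^(n-1-k) mod M
  val('h') - val('e') = 8 - 5 = 3
  B^(n-1-k) = 7^3 mod 1009 = 343
  Delta = 3 * 343 mod 1009 = 20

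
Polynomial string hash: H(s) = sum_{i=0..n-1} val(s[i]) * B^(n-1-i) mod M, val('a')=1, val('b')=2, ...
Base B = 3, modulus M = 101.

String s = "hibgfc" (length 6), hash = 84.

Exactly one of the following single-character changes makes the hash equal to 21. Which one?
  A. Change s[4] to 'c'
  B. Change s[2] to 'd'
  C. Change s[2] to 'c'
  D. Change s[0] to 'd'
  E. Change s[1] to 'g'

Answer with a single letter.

Option A: s[4]='f'->'c', delta=(3-6)*3^1 mod 101 = 92, hash=84+92 mod 101 = 75
Option B: s[2]='b'->'d', delta=(4-2)*3^3 mod 101 = 54, hash=84+54 mod 101 = 37
Option C: s[2]='b'->'c', delta=(3-2)*3^3 mod 101 = 27, hash=84+27 mod 101 = 10
Option D: s[0]='h'->'d', delta=(4-8)*3^5 mod 101 = 38, hash=84+38 mod 101 = 21 <-- target
Option E: s[1]='i'->'g', delta=(7-9)*3^4 mod 101 = 40, hash=84+40 mod 101 = 23

Answer: D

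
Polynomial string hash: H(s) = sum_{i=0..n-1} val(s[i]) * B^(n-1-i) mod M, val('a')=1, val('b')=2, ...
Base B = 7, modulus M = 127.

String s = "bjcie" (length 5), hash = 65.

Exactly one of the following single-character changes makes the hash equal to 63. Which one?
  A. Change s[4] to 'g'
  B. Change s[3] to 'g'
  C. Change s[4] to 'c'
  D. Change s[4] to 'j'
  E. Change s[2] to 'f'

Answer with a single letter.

Answer: C

Derivation:
Option A: s[4]='e'->'g', delta=(7-5)*7^0 mod 127 = 2, hash=65+2 mod 127 = 67
Option B: s[3]='i'->'g', delta=(7-9)*7^1 mod 127 = 113, hash=65+113 mod 127 = 51
Option C: s[4]='e'->'c', delta=(3-5)*7^0 mod 127 = 125, hash=65+125 mod 127 = 63 <-- target
Option D: s[4]='e'->'j', delta=(10-5)*7^0 mod 127 = 5, hash=65+5 mod 127 = 70
Option E: s[2]='c'->'f', delta=(6-3)*7^2 mod 127 = 20, hash=65+20 mod 127 = 85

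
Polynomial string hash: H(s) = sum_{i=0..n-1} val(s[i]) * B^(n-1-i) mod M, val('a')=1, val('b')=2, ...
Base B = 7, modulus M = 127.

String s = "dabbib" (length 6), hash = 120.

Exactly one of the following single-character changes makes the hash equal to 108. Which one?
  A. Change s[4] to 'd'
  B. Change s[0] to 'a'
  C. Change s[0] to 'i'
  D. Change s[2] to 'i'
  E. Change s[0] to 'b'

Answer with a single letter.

Answer: D

Derivation:
Option A: s[4]='i'->'d', delta=(4-9)*7^1 mod 127 = 92, hash=120+92 mod 127 = 85
Option B: s[0]='d'->'a', delta=(1-4)*7^5 mod 127 = 125, hash=120+125 mod 127 = 118
Option C: s[0]='d'->'i', delta=(9-4)*7^5 mod 127 = 88, hash=120+88 mod 127 = 81
Option D: s[2]='b'->'i', delta=(9-2)*7^3 mod 127 = 115, hash=120+115 mod 127 = 108 <-- target
Option E: s[0]='d'->'b', delta=(2-4)*7^5 mod 127 = 41, hash=120+41 mod 127 = 34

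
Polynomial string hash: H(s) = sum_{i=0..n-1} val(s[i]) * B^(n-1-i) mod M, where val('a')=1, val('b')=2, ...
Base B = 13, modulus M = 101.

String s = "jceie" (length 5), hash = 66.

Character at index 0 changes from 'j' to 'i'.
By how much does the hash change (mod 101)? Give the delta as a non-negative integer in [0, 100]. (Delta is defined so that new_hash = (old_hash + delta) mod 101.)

Delta formula: (val(new) - val(old)) * B^(n-1-k) mod M
  val('i') - val('j') = 9 - 10 = -1
  B^(n-1-k) = 13^4 mod 101 = 79
  Delta = -1 * 79 mod 101 = 22

Answer: 22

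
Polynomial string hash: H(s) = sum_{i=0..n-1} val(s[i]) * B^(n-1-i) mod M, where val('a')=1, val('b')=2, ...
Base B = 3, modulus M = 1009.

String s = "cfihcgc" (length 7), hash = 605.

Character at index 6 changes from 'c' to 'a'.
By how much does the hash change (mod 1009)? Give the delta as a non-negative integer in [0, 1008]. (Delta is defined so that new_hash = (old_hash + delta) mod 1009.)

Delta formula: (val(new) - val(old)) * B^(n-1-k) mod M
  val('a') - val('c') = 1 - 3 = -2
  B^(n-1-k) = 3^0 mod 1009 = 1
  Delta = -2 * 1 mod 1009 = 1007

Answer: 1007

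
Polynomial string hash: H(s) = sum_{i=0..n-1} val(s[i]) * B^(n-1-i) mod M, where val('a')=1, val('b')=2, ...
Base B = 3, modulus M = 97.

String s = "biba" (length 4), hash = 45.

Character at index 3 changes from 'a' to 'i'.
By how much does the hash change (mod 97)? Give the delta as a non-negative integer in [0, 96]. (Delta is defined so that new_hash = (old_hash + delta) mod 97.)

Delta formula: (val(new) - val(old)) * B^(n-1-k) mod M
  val('i') - val('a') = 9 - 1 = 8
  B^(n-1-k) = 3^0 mod 97 = 1
  Delta = 8 * 1 mod 97 = 8

Answer: 8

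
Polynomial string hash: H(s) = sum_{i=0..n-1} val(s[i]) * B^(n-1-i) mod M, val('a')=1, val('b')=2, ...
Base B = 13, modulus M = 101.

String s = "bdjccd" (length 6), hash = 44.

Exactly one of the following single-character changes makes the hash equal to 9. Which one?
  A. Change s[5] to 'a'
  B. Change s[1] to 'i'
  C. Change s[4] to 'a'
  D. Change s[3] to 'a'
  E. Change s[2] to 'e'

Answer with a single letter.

Answer: D

Derivation:
Option A: s[5]='d'->'a', delta=(1-4)*13^0 mod 101 = 98, hash=44+98 mod 101 = 41
Option B: s[1]='d'->'i', delta=(9-4)*13^4 mod 101 = 92, hash=44+92 mod 101 = 35
Option C: s[4]='c'->'a', delta=(1-3)*13^1 mod 101 = 75, hash=44+75 mod 101 = 18
Option D: s[3]='c'->'a', delta=(1-3)*13^2 mod 101 = 66, hash=44+66 mod 101 = 9 <-- target
Option E: s[2]='j'->'e', delta=(5-10)*13^3 mod 101 = 24, hash=44+24 mod 101 = 68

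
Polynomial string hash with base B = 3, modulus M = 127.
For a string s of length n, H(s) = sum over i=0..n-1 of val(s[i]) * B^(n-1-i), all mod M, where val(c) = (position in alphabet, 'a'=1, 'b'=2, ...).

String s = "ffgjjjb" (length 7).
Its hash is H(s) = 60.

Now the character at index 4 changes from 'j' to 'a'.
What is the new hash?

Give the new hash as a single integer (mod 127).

val('j') = 10, val('a') = 1
Position k = 4, exponent = n-1-k = 2
B^2 mod M = 3^2 mod 127 = 9
Delta = (1 - 10) * 9 mod 127 = 46
New hash = (60 + 46) mod 127 = 106

Answer: 106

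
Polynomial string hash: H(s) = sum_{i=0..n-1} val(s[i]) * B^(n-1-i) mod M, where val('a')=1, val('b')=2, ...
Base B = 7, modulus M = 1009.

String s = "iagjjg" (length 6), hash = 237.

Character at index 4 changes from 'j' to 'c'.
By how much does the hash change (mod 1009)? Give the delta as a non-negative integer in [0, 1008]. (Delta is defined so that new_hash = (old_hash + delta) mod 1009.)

Answer: 960

Derivation:
Delta formula: (val(new) - val(old)) * B^(n-1-k) mod M
  val('c') - val('j') = 3 - 10 = -7
  B^(n-1-k) = 7^1 mod 1009 = 7
  Delta = -7 * 7 mod 1009 = 960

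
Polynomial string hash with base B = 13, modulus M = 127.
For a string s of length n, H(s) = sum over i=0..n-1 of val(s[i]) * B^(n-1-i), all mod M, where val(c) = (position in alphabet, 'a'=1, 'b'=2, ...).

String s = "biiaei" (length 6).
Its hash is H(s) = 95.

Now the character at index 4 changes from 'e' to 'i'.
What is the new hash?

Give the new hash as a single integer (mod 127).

Answer: 20

Derivation:
val('e') = 5, val('i') = 9
Position k = 4, exponent = n-1-k = 1
B^1 mod M = 13^1 mod 127 = 13
Delta = (9 - 5) * 13 mod 127 = 52
New hash = (95 + 52) mod 127 = 20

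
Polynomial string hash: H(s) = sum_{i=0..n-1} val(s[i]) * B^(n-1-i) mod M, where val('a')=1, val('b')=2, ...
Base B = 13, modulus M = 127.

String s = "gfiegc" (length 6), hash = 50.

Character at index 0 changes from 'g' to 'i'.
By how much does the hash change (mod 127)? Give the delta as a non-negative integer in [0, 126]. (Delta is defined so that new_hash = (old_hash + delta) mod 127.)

Answer: 17

Derivation:
Delta formula: (val(new) - val(old)) * B^(n-1-k) mod M
  val('i') - val('g') = 9 - 7 = 2
  B^(n-1-k) = 13^5 mod 127 = 72
  Delta = 2 * 72 mod 127 = 17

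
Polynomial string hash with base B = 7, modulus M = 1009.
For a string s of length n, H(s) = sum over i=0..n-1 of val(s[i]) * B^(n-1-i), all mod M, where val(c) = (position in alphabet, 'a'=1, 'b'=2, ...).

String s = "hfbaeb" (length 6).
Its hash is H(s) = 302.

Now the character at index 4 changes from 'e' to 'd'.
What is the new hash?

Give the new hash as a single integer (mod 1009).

val('e') = 5, val('d') = 4
Position k = 4, exponent = n-1-k = 1
B^1 mod M = 7^1 mod 1009 = 7
Delta = (4 - 5) * 7 mod 1009 = 1002
New hash = (302 + 1002) mod 1009 = 295

Answer: 295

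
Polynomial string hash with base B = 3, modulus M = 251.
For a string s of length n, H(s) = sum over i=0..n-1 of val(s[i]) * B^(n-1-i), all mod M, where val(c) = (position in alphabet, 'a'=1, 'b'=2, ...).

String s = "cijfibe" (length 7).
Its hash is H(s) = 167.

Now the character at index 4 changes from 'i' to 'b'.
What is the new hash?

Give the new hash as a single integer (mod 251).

Answer: 104

Derivation:
val('i') = 9, val('b') = 2
Position k = 4, exponent = n-1-k = 2
B^2 mod M = 3^2 mod 251 = 9
Delta = (2 - 9) * 9 mod 251 = 188
New hash = (167 + 188) mod 251 = 104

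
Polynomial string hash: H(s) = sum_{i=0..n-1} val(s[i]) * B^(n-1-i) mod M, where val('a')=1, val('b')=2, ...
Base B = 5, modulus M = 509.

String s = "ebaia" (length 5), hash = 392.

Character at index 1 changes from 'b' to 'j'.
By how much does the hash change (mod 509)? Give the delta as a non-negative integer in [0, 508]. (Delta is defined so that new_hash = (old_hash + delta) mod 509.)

Answer: 491

Derivation:
Delta formula: (val(new) - val(old)) * B^(n-1-k) mod M
  val('j') - val('b') = 10 - 2 = 8
  B^(n-1-k) = 5^3 mod 509 = 125
  Delta = 8 * 125 mod 509 = 491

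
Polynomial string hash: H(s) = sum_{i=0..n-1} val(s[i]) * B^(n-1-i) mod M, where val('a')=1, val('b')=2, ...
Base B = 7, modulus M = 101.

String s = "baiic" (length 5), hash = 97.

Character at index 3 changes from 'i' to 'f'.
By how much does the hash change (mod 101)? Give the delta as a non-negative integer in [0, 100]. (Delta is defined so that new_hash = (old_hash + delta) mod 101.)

Answer: 80

Derivation:
Delta formula: (val(new) - val(old)) * B^(n-1-k) mod M
  val('f') - val('i') = 6 - 9 = -3
  B^(n-1-k) = 7^1 mod 101 = 7
  Delta = -3 * 7 mod 101 = 80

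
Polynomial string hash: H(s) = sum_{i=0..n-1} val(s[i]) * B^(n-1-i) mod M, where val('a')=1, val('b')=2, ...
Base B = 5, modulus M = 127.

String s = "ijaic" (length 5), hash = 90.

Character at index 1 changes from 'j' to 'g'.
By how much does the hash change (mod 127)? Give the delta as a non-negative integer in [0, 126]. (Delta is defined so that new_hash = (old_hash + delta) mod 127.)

Delta formula: (val(new) - val(old)) * B^(n-1-k) mod M
  val('g') - val('j') = 7 - 10 = -3
  B^(n-1-k) = 5^3 mod 127 = 125
  Delta = -3 * 125 mod 127 = 6

Answer: 6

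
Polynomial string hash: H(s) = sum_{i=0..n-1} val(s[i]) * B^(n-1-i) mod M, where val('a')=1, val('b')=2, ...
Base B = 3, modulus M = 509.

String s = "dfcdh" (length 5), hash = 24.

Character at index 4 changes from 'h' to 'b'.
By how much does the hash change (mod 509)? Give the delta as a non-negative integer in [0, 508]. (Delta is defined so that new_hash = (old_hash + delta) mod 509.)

Answer: 503

Derivation:
Delta formula: (val(new) - val(old)) * B^(n-1-k) mod M
  val('b') - val('h') = 2 - 8 = -6
  B^(n-1-k) = 3^0 mod 509 = 1
  Delta = -6 * 1 mod 509 = 503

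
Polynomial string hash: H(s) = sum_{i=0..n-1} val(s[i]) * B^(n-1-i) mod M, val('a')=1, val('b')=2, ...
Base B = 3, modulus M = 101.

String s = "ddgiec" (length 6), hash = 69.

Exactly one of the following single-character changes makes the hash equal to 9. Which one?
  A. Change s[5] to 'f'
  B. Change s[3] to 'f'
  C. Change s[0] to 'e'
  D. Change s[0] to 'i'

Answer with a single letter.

Option A: s[5]='c'->'f', delta=(6-3)*3^0 mod 101 = 3, hash=69+3 mod 101 = 72
Option B: s[3]='i'->'f', delta=(6-9)*3^2 mod 101 = 74, hash=69+74 mod 101 = 42
Option C: s[0]='d'->'e', delta=(5-4)*3^5 mod 101 = 41, hash=69+41 mod 101 = 9 <-- target
Option D: s[0]='d'->'i', delta=(9-4)*3^5 mod 101 = 3, hash=69+3 mod 101 = 72

Answer: C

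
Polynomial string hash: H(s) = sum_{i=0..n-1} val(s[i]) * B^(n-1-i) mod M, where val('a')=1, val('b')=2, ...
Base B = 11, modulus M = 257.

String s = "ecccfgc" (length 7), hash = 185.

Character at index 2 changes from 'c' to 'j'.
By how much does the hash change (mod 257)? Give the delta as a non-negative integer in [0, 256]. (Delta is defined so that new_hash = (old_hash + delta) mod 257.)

Delta formula: (val(new) - val(old)) * B^(n-1-k) mod M
  val('j') - val('c') = 10 - 3 = 7
  B^(n-1-k) = 11^4 mod 257 = 249
  Delta = 7 * 249 mod 257 = 201

Answer: 201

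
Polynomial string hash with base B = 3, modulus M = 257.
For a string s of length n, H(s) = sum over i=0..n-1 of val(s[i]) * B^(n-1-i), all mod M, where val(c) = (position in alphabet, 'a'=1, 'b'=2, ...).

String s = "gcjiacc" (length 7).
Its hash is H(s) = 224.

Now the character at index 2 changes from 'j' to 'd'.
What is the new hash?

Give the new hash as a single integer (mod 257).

Answer: 252

Derivation:
val('j') = 10, val('d') = 4
Position k = 2, exponent = n-1-k = 4
B^4 mod M = 3^4 mod 257 = 81
Delta = (4 - 10) * 81 mod 257 = 28
New hash = (224 + 28) mod 257 = 252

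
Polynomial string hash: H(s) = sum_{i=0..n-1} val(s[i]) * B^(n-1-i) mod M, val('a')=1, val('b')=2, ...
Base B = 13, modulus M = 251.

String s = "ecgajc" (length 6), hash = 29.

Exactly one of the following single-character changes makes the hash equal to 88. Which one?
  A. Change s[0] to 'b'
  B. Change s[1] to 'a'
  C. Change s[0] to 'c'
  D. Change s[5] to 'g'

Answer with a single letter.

Option A: s[0]='e'->'b', delta=(2-5)*13^5 mod 251 = 59, hash=29+59 mod 251 = 88 <-- target
Option B: s[1]='c'->'a', delta=(1-3)*13^4 mod 251 = 106, hash=29+106 mod 251 = 135
Option C: s[0]='e'->'c', delta=(3-5)*13^5 mod 251 = 123, hash=29+123 mod 251 = 152
Option D: s[5]='c'->'g', delta=(7-3)*13^0 mod 251 = 4, hash=29+4 mod 251 = 33

Answer: A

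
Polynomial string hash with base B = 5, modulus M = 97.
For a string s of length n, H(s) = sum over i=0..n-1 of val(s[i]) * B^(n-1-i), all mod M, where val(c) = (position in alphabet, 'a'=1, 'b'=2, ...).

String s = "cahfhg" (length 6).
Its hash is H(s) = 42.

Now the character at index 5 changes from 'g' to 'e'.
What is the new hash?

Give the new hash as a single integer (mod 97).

Answer: 40

Derivation:
val('g') = 7, val('e') = 5
Position k = 5, exponent = n-1-k = 0
B^0 mod M = 5^0 mod 97 = 1
Delta = (5 - 7) * 1 mod 97 = 95
New hash = (42 + 95) mod 97 = 40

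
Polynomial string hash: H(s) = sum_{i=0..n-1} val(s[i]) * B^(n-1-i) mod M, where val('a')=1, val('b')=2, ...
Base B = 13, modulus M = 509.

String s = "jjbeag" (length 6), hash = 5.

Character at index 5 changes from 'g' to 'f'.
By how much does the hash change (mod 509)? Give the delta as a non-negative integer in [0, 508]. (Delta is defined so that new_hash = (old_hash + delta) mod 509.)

Delta formula: (val(new) - val(old)) * B^(n-1-k) mod M
  val('f') - val('g') = 6 - 7 = -1
  B^(n-1-k) = 13^0 mod 509 = 1
  Delta = -1 * 1 mod 509 = 508

Answer: 508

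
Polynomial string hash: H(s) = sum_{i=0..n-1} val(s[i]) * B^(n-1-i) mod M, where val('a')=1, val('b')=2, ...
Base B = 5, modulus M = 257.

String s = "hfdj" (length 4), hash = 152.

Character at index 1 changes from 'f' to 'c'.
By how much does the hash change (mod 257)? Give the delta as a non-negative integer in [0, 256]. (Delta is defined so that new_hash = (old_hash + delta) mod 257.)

Answer: 182

Derivation:
Delta formula: (val(new) - val(old)) * B^(n-1-k) mod M
  val('c') - val('f') = 3 - 6 = -3
  B^(n-1-k) = 5^2 mod 257 = 25
  Delta = -3 * 25 mod 257 = 182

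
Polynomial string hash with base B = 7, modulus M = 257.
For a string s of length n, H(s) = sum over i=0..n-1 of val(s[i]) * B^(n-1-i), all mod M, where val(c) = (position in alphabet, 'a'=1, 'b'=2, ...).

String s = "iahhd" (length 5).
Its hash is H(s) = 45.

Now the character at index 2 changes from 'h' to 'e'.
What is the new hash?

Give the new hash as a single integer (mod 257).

Answer: 155

Derivation:
val('h') = 8, val('e') = 5
Position k = 2, exponent = n-1-k = 2
B^2 mod M = 7^2 mod 257 = 49
Delta = (5 - 8) * 49 mod 257 = 110
New hash = (45 + 110) mod 257 = 155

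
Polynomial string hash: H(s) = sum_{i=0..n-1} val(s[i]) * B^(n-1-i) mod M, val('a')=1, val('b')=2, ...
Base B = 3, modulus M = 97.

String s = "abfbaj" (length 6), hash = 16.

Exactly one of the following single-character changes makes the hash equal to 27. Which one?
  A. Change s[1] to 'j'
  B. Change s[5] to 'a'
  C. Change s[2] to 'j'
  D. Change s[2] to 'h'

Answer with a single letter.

Option A: s[1]='b'->'j', delta=(10-2)*3^4 mod 97 = 66, hash=16+66 mod 97 = 82
Option B: s[5]='j'->'a', delta=(1-10)*3^0 mod 97 = 88, hash=16+88 mod 97 = 7
Option C: s[2]='f'->'j', delta=(10-6)*3^3 mod 97 = 11, hash=16+11 mod 97 = 27 <-- target
Option D: s[2]='f'->'h', delta=(8-6)*3^3 mod 97 = 54, hash=16+54 mod 97 = 70

Answer: C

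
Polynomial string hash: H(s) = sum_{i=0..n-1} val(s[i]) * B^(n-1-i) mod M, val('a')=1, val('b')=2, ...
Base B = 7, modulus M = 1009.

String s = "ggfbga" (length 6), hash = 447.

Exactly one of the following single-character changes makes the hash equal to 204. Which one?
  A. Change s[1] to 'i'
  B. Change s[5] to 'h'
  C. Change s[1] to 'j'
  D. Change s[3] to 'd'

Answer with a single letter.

Option A: s[1]='g'->'i', delta=(9-7)*7^4 mod 1009 = 766, hash=447+766 mod 1009 = 204 <-- target
Option B: s[5]='a'->'h', delta=(8-1)*7^0 mod 1009 = 7, hash=447+7 mod 1009 = 454
Option C: s[1]='g'->'j', delta=(10-7)*7^4 mod 1009 = 140, hash=447+140 mod 1009 = 587
Option D: s[3]='b'->'d', delta=(4-2)*7^2 mod 1009 = 98, hash=447+98 mod 1009 = 545

Answer: A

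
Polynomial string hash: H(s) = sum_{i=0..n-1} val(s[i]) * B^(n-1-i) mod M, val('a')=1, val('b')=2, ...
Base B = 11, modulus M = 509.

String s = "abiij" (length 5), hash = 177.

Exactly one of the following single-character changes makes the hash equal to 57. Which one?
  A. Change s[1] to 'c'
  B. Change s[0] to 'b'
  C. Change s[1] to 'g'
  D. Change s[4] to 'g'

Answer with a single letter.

Answer: B

Derivation:
Option A: s[1]='b'->'c', delta=(3-2)*11^3 mod 509 = 313, hash=177+313 mod 509 = 490
Option B: s[0]='a'->'b', delta=(2-1)*11^4 mod 509 = 389, hash=177+389 mod 509 = 57 <-- target
Option C: s[1]='b'->'g', delta=(7-2)*11^3 mod 509 = 38, hash=177+38 mod 509 = 215
Option D: s[4]='j'->'g', delta=(7-10)*11^0 mod 509 = 506, hash=177+506 mod 509 = 174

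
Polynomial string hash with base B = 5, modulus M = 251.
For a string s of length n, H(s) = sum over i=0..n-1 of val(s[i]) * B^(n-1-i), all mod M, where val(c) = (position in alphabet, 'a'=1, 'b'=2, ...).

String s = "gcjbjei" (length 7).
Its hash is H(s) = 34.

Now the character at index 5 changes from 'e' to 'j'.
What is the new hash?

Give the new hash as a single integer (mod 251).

Answer: 59

Derivation:
val('e') = 5, val('j') = 10
Position k = 5, exponent = n-1-k = 1
B^1 mod M = 5^1 mod 251 = 5
Delta = (10 - 5) * 5 mod 251 = 25
New hash = (34 + 25) mod 251 = 59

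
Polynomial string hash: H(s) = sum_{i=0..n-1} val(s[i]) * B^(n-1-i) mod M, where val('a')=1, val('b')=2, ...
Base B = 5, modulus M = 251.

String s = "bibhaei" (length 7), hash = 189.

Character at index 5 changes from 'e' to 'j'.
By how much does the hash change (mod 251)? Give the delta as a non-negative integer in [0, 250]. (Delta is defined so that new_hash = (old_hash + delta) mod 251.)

Delta formula: (val(new) - val(old)) * B^(n-1-k) mod M
  val('j') - val('e') = 10 - 5 = 5
  B^(n-1-k) = 5^1 mod 251 = 5
  Delta = 5 * 5 mod 251 = 25

Answer: 25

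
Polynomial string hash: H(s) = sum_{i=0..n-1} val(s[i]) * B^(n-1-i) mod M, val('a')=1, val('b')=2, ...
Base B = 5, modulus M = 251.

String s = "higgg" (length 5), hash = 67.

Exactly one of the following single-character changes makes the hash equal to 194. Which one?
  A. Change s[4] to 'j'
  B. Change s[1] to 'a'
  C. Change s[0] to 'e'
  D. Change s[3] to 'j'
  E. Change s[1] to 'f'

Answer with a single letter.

Answer: E

Derivation:
Option A: s[4]='g'->'j', delta=(10-7)*5^0 mod 251 = 3, hash=67+3 mod 251 = 70
Option B: s[1]='i'->'a', delta=(1-9)*5^3 mod 251 = 4, hash=67+4 mod 251 = 71
Option C: s[0]='h'->'e', delta=(5-8)*5^4 mod 251 = 133, hash=67+133 mod 251 = 200
Option D: s[3]='g'->'j', delta=(10-7)*5^1 mod 251 = 15, hash=67+15 mod 251 = 82
Option E: s[1]='i'->'f', delta=(6-9)*5^3 mod 251 = 127, hash=67+127 mod 251 = 194 <-- target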